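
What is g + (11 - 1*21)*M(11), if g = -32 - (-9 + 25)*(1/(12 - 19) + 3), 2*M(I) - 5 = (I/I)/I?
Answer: -7944/77 ≈ -103.17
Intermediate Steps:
M(I) = 5/2 + 1/(2*I) (M(I) = 5/2 + ((I/I)/I)/2 = 5/2 + (1/I)/2 = 5/2 + 1/(2*I))
g = -544/7 (g = -32 - 16*(1/(-7) + 3) = -32 - 16*(-⅐ + 3) = -32 - 16*20/7 = -32 - 1*320/7 = -32 - 320/7 = -544/7 ≈ -77.714)
g + (11 - 1*21)*M(11) = -544/7 + (11 - 1*21)*((½)*(1 + 5*11)/11) = -544/7 + (11 - 21)*((½)*(1/11)*(1 + 55)) = -544/7 - 5*56/11 = -544/7 - 10*28/11 = -544/7 - 280/11 = -7944/77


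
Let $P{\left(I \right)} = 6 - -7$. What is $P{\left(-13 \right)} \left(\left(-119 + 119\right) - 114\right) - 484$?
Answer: $-1966$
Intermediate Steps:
$P{\left(I \right)} = 13$ ($P{\left(I \right)} = 6 + 7 = 13$)
$P{\left(-13 \right)} \left(\left(-119 + 119\right) - 114\right) - 484 = 13 \left(\left(-119 + 119\right) - 114\right) - 484 = 13 \left(0 - 114\right) - 484 = 13 \left(-114\right) - 484 = -1482 - 484 = -1966$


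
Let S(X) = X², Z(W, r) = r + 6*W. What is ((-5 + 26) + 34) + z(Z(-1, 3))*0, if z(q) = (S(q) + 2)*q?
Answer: 55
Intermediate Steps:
z(q) = q*(2 + q²) (z(q) = (q² + 2)*q = (2 + q²)*q = q*(2 + q²))
((-5 + 26) + 34) + z(Z(-1, 3))*0 = ((-5 + 26) + 34) + ((3 + 6*(-1))*(2 + (3 + 6*(-1))²))*0 = (21 + 34) + ((3 - 6)*(2 + (3 - 6)²))*0 = 55 - 3*(2 + (-3)²)*0 = 55 - 3*(2 + 9)*0 = 55 - 3*11*0 = 55 - 33*0 = 55 + 0 = 55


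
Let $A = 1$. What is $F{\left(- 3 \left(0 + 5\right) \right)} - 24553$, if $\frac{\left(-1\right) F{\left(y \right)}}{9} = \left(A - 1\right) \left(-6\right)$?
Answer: $-24553$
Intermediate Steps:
$F{\left(y \right)} = 0$ ($F{\left(y \right)} = - 9 \left(1 - 1\right) \left(-6\right) = - 9 \cdot 0 \left(-6\right) = \left(-9\right) 0 = 0$)
$F{\left(- 3 \left(0 + 5\right) \right)} - 24553 = 0 - 24553 = -24553$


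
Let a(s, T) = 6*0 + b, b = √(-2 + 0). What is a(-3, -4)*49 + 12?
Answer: 12 + 49*I*√2 ≈ 12.0 + 69.297*I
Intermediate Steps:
b = I*√2 (b = √(-2) = I*√2 ≈ 1.4142*I)
a(s, T) = I*√2 (a(s, T) = 6*0 + I*√2 = 0 + I*√2 = I*√2)
a(-3, -4)*49 + 12 = (I*√2)*49 + 12 = 49*I*√2 + 12 = 12 + 49*I*√2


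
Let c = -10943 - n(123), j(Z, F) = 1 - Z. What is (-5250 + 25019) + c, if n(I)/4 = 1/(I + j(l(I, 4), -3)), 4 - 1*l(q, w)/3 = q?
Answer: 4245302/481 ≈ 8826.0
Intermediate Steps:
l(q, w) = 12 - 3*q
n(I) = 4/(-11 + 4*I) (n(I) = 4/(I + (1 - (12 - 3*I))) = 4/(I + (1 + (-12 + 3*I))) = 4/(I + (-11 + 3*I)) = 4/(-11 + 4*I))
c = -5263587/481 (c = -10943 - 4/(-11 + 4*123) = -10943 - 4/(-11 + 492) = -10943 - 4/481 = -5263587/481 ≈ -10943.)
(-5250 + 25019) + c = (-5250 + 25019) - 5263587/481 = 19769 - 5263587/481 = 4245302/481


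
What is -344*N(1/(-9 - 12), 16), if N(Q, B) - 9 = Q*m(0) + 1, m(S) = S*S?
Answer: -3440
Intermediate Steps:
m(S) = S**2
N(Q, B) = 10 (N(Q, B) = 9 + (Q*0**2 + 1) = 9 + (Q*0 + 1) = 9 + (0 + 1) = 9 + 1 = 10)
-344*N(1/(-9 - 12), 16) = -344*10 = -3440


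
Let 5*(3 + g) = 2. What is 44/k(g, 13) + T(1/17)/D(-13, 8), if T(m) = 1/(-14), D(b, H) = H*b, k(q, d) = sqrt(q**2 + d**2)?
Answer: 1/1456 + 110*sqrt(26)/169 ≈ 3.3196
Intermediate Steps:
g = -13/5 (g = -3 + (1/5)*2 = -3 + 2/5 = -13/5 ≈ -2.6000)
k(q, d) = sqrt(d**2 + q**2)
T(m) = -1/14
44/k(g, 13) + T(1/17)/D(-13, 8) = 44/(sqrt(13**2 + (-13/5)**2)) - 1/(14*(8*(-13))) = 44/(sqrt(169 + 169/25)) - 1/14/(-104) = 44/(sqrt(4394/25)) - 1/14*(-1/104) = 44/((13*sqrt(26)/5)) + 1/1456 = 44*(5*sqrt(26)/338) + 1/1456 = 110*sqrt(26)/169 + 1/1456 = 1/1456 + 110*sqrt(26)/169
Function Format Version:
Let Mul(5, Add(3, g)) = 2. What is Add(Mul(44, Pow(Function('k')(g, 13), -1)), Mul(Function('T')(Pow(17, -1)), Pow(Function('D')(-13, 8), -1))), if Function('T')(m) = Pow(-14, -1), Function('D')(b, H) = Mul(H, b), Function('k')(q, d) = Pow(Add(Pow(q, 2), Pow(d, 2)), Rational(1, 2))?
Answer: Add(Rational(1, 1456), Mul(Rational(110, 169), Pow(26, Rational(1, 2)))) ≈ 3.3196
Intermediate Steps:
g = Rational(-13, 5) (g = Add(-3, Mul(Rational(1, 5), 2)) = Add(-3, Rational(2, 5)) = Rational(-13, 5) ≈ -2.6000)
Function('k')(q, d) = Pow(Add(Pow(d, 2), Pow(q, 2)), Rational(1, 2))
Function('T')(m) = Rational(-1, 14)
Add(Mul(44, Pow(Function('k')(g, 13), -1)), Mul(Function('T')(Pow(17, -1)), Pow(Function('D')(-13, 8), -1))) = Add(Mul(44, Pow(Pow(Add(Pow(13, 2), Pow(Rational(-13, 5), 2)), Rational(1, 2)), -1)), Mul(Rational(-1, 14), Pow(Mul(8, -13), -1))) = Add(Mul(44, Pow(Pow(Add(169, Rational(169, 25)), Rational(1, 2)), -1)), Mul(Rational(-1, 14), Pow(-104, -1))) = Add(Mul(44, Pow(Pow(Rational(4394, 25), Rational(1, 2)), -1)), Mul(Rational(-1, 14), Rational(-1, 104))) = Add(Mul(44, Pow(Mul(Rational(13, 5), Pow(26, Rational(1, 2))), -1)), Rational(1, 1456)) = Add(Mul(44, Mul(Rational(5, 338), Pow(26, Rational(1, 2)))), Rational(1, 1456)) = Add(Mul(Rational(110, 169), Pow(26, Rational(1, 2))), Rational(1, 1456)) = Add(Rational(1, 1456), Mul(Rational(110, 169), Pow(26, Rational(1, 2))))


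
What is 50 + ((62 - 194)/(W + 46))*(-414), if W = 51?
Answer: 59498/97 ≈ 613.38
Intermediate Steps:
50 + ((62 - 194)/(W + 46))*(-414) = 50 + ((62 - 194)/(51 + 46))*(-414) = 50 - 132/97*(-414) = 50 + 54648/97 = 59498/97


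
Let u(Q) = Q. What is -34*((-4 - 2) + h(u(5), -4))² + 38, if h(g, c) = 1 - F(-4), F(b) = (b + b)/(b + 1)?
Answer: -17644/9 ≈ -1960.4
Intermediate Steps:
F(b) = 2*b/(1 + b) (F(b) = (2*b)/(1 + b) = 2*b/(1 + b))
h(g, c) = -5/3 (h(g, c) = 1 - 2*(-4)/(1 - 4) = 1 - 2*(-4)/(-3) = 1 - 2*(-4)*(-1)/3 = 1 - 1*8/3 = 1 - 8/3 = -5/3)
-34*((-4 - 2) + h(u(5), -4))² + 38 = -34*((-4 - 2) - 5/3)² + 38 = -34*(-6 - 5/3)² + 38 = -34*(-23/3)² + 38 = -34*529/9 + 38 = -17986/9 + 38 = -17644/9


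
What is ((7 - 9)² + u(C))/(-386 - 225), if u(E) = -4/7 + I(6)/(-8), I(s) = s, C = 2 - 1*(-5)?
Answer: -75/17108 ≈ -0.0043839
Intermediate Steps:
C = 7 (C = 2 + 5 = 7)
u(E) = -37/28 (u(E) = -4/7 + 6/(-8) = -4*⅐ + 6*(-⅛) = -4/7 - ¾ = -37/28)
((7 - 9)² + u(C))/(-386 - 225) = ((7 - 9)² - 37/28)/(-386 - 225) = ((-2)² - 37/28)/(-611) = (4 - 37/28)*(-1/611) = (75/28)*(-1/611) = -75/17108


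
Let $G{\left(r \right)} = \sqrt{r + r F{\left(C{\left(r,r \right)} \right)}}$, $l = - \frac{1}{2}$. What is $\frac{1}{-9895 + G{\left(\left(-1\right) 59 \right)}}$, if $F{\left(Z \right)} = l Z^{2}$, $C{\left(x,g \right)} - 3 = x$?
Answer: $- \frac{9895}{97818572} - \frac{\sqrt{92453}}{97818572} \approx -0.00010427$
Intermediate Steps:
$C{\left(x,g \right)} = 3 + x$
$l = - \frac{1}{2}$ ($l = \left(-1\right) \frac{1}{2} = - \frac{1}{2} \approx -0.5$)
$F{\left(Z \right)} = - \frac{Z^{2}}{2}$
$G{\left(r \right)} = \sqrt{r - \frac{r \left(3 + r\right)^{2}}{2}}$ ($G{\left(r \right)} = \sqrt{r + r \left(- \frac{\left(3 + r\right)^{2}}{2}\right)} = \sqrt{r - \frac{r \left(3 + r\right)^{2}}{2}}$)
$\frac{1}{-9895 + G{\left(\left(-1\right) 59 \right)}} = \frac{1}{-9895 + \frac{\sqrt{2} \sqrt{- \left(-1\right) 59 \left(-2 + \left(3 - 59\right)^{2}\right)}}{2}} = \frac{1}{-9895 + \frac{\sqrt{2} \sqrt{\left(-1\right) \left(-59\right) \left(-2 + \left(3 - 59\right)^{2}\right)}}{2}} = \frac{1}{-9895 + \frac{\sqrt{2} \sqrt{\left(-1\right) \left(-59\right) \left(-2 + \left(-56\right)^{2}\right)}}{2}} = \frac{1}{-9895 + \frac{\sqrt{2} \sqrt{\left(-1\right) \left(-59\right) \left(-2 + 3136\right)}}{2}} = \frac{1}{-9895 + \frac{\sqrt{2} \sqrt{\left(-1\right) \left(-59\right) 3134}}{2}} = \frac{1}{-9895 + \frac{\sqrt{2} \sqrt{184906}}{2}} = \frac{1}{-9895 + \sqrt{92453}}$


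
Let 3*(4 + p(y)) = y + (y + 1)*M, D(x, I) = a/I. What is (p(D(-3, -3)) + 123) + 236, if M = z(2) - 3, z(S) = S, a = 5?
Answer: 1064/3 ≈ 354.67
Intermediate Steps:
M = -1 (M = 2 - 3 = -1)
D(x, I) = 5/I
p(y) = -13/3 (p(y) = -4 + (y + (y + 1)*(-1))/3 = -4 + (y + (1 + y)*(-1))/3 = -4 + (y + (-1 - y))/3 = -4 + (⅓)*(-1) = -4 - ⅓ = -13/3)
(p(D(-3, -3)) + 123) + 236 = (-13/3 + 123) + 236 = 356/3 + 236 = 1064/3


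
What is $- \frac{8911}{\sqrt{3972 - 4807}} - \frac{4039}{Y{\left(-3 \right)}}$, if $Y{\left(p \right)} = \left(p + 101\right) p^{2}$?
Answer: $- \frac{577}{126} + \frac{8911 i \sqrt{835}}{835} \approx -4.5794 + 308.38 i$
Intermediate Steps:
$Y{\left(p \right)} = p^{2} \left(101 + p\right)$ ($Y{\left(p \right)} = \left(101 + p\right) p^{2} = p^{2} \left(101 + p\right)$)
$- \frac{8911}{\sqrt{3972 - 4807}} - \frac{4039}{Y{\left(-3 \right)}} = - \frac{8911}{\sqrt{3972 - 4807}} - \frac{4039}{\left(-3\right)^{2} \left(101 - 3\right)} = - \frac{8911}{\sqrt{-835}} - \frac{4039}{9 \cdot 98} = - \frac{8911}{i \sqrt{835}} - \frac{4039}{882} = - 8911 \left(- \frac{i \sqrt{835}}{835}\right) - \frac{577}{126} = \frac{8911 i \sqrt{835}}{835} - \frac{577}{126} = - \frac{577}{126} + \frac{8911 i \sqrt{835}}{835}$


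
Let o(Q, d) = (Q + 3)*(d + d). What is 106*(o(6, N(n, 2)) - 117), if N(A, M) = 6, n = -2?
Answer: -954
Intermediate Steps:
o(Q, d) = 2*d*(3 + Q) (o(Q, d) = (3 + Q)*(2*d) = 2*d*(3 + Q))
106*(o(6, N(n, 2)) - 117) = 106*(2*6*(3 + 6) - 117) = 106*(2*6*9 - 117) = 106*(108 - 117) = 106*(-9) = -954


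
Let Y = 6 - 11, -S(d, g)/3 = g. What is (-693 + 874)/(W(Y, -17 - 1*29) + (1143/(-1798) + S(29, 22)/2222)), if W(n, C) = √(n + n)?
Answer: -3971820112206/344379916609 - 5968987882324*I*√10/344379916609 ≈ -11.533 - 54.81*I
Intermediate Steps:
S(d, g) = -3*g
Y = -5
W(n, C) = √2*√n (W(n, C) = √(2*n) = √2*√n)
(-693 + 874)/(W(Y, -17 - 1*29) + (1143/(-1798) + S(29, 22)/2222)) = (-693 + 874)/(√2*√(-5) + (1143/(-1798) - 3*22/2222)) = 181/(√2*(I*√5) + (1143*(-1/1798) - 66*1/2222)) = 181/(I*√10 + (-1143/1798 - 3/101)) = 181/(I*√10 - 120837/181598) = 181/(-120837/181598 + I*√10)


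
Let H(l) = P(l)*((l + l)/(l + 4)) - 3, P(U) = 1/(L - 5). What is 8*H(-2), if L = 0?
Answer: -104/5 ≈ -20.800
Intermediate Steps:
P(U) = -1/5 (P(U) = 1/(0 - 5) = 1/(-5) = -1/5)
H(l) = -3 - 2*l/(5*(4 + l)) (H(l) = -(l + l)/(5*(l + 4)) - 3 = -2*l/(5*(4 + l)) - 3 = -3 - 2*l/(5*(4 + l)))
8*H(-2) = 8*((-60 - 17*(-2))/(5*(4 - 2))) = 8*((1/5)*(-60 + 34)/2) = 8*((1/5)*(1/2)*(-26)) = 8*(-13/5) = -104/5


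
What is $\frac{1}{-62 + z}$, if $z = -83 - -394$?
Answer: $\frac{1}{249} \approx 0.0040161$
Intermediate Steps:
$z = 311$ ($z = -83 + 394 = 311$)
$\frac{1}{-62 + z} = \frac{1}{-62 + 311} = \frac{1}{249}$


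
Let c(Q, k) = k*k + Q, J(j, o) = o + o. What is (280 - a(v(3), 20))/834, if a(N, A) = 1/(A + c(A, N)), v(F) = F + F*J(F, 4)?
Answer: 71773/213782 ≈ 0.33573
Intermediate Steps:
J(j, o) = 2*o
v(F) = 9*F (v(F) = F + F*(2*4) = F + F*8 = F + 8*F = 9*F)
c(Q, k) = Q + k² (c(Q, k) = k² + Q = Q + k²)
a(N, A) = 1/(N² + 2*A) (a(N, A) = 1/(A + (A + N²)) = 1/(N² + 2*A))
(280 - a(v(3), 20))/834 = (280 - 1/((9*3)² + 2*20))/834 = (280 - 1/(27² + 40))*(1/834) = (280 - 1/(729 + 40))*(1/834) = (280 - 1/769)*(1/834) = (215319/769)*(1/834) = 71773/213782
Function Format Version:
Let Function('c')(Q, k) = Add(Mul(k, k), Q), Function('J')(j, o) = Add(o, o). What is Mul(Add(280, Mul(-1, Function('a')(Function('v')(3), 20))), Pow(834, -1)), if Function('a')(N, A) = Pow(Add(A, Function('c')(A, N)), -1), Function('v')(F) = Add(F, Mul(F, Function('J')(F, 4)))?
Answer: Rational(71773, 213782) ≈ 0.33573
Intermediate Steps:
Function('J')(j, o) = Mul(2, o)
Function('v')(F) = Mul(9, F) (Function('v')(F) = Add(F, Mul(F, Mul(2, 4))) = Add(F, Mul(F, 8)) = Add(F, Mul(8, F)) = Mul(9, F))
Function('c')(Q, k) = Add(Q, Pow(k, 2)) (Function('c')(Q, k) = Add(Pow(k, 2), Q) = Add(Q, Pow(k, 2)))
Function('a')(N, A) = Pow(Add(Pow(N, 2), Mul(2, A)), -1) (Function('a')(N, A) = Pow(Add(A, Add(A, Pow(N, 2))), -1) = Pow(Add(Pow(N, 2), Mul(2, A)), -1))
Mul(Add(280, Mul(-1, Function('a')(Function('v')(3), 20))), Pow(834, -1)) = Mul(Add(280, Mul(-1, Pow(Add(Pow(Mul(9, 3), 2), Mul(2, 20)), -1))), Pow(834, -1)) = Mul(Add(280, Mul(-1, Pow(Add(Pow(27, 2), 40), -1))), Rational(1, 834)) = Mul(Add(280, Mul(-1, Pow(Add(729, 40), -1))), Rational(1, 834)) = Mul(Add(280, Mul(-1, Pow(769, -1))), Rational(1, 834)) = Mul(Add(280, Mul(-1, Rational(1, 769))), Rational(1, 834)) = Mul(Add(280, Rational(-1, 769)), Rational(1, 834)) = Mul(Rational(215319, 769), Rational(1, 834)) = Rational(71773, 213782)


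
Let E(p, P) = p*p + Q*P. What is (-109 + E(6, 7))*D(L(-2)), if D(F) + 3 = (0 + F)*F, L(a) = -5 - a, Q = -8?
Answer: -774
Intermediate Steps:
D(F) = -3 + F² (D(F) = -3 + (0 + F)*F = -3 + F*F = -3 + F²)
E(p, P) = p² - 8*P (E(p, P) = p*p - 8*P = p² - 8*P)
(-109 + E(6, 7))*D(L(-2)) = (-109 + (6² - 8*7))*(-3 + (-5 - 1*(-2))²) = (-109 + (36 - 56))*(-3 + (-5 + 2)²) = (-109 - 20)*(-3 + (-3)²) = -129*(-3 + 9) = -129*6 = -774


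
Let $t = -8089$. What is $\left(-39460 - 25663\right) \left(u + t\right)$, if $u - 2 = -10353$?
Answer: $1200868120$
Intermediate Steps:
$u = -10351$ ($u = 2 - 10353 = -10351$)
$\left(-39460 - 25663\right) \left(u + t\right) = \left(-39460 - 25663\right) \left(-10351 - 8089\right) = \left(-65123\right) \left(-18440\right) = 1200868120$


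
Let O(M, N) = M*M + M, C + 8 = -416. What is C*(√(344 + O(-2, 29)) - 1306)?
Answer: 553744 - 424*√346 ≈ 5.4586e+5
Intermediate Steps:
C = -424 (C = -8 - 416 = -424)
O(M, N) = M + M² (O(M, N) = M² + M = M + M²)
C*(√(344 + O(-2, 29)) - 1306) = -424*(√(344 - 2*(1 - 2)) - 1306) = -424*(√(344 - 2*(-1)) - 1306) = -424*(√(344 + 2) - 1306) = -424*(√346 - 1306) = -424*(-1306 + √346) = 553744 - 424*√346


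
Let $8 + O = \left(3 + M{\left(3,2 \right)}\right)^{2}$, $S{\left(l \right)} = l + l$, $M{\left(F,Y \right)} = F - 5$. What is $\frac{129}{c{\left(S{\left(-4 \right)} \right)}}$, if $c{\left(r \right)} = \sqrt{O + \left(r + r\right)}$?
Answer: $- \frac{129 i \sqrt{23}}{23} \approx - 26.898 i$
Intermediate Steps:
$M{\left(F,Y \right)} = -5 + F$ ($M{\left(F,Y \right)} = F - 5 = -5 + F$)
$S{\left(l \right)} = 2 l$
$O = -7$ ($O = -8 + \left(3 + \left(-5 + 3\right)\right)^{2} = -8 + \left(3 - 2\right)^{2} = -8 + 1^{2} = -8 + 1 = -7$)
$c{\left(r \right)} = \sqrt{-7 + 2 r}$ ($c{\left(r \right)} = \sqrt{-7 + \left(r + r\right)} = \sqrt{-7 + 2 r}$)
$\frac{129}{c{\left(S{\left(-4 \right)} \right)}} = \frac{129}{\sqrt{-7 + 2 \cdot 2 \left(-4\right)}} = \frac{129}{\sqrt{-7 + 2 \left(-8\right)}} = \frac{129}{\sqrt{-7 - 16}} = \frac{129}{\sqrt{-23}} = \frac{129}{i \sqrt{23}} = 129 \left(- \frac{i \sqrt{23}}{23}\right) = - \frac{129 i \sqrt{23}}{23}$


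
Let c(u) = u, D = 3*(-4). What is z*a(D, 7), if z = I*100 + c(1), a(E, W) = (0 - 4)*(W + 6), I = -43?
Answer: 223548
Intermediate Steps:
D = -12
a(E, W) = -24 - 4*W (a(E, W) = -4*(6 + W) = -24 - 4*W)
z = -4299 (z = -43*100 + 1 = -4300 + 1 = -4299)
z*a(D, 7) = -4299*(-24 - 4*7) = -4299*(-24 - 28) = -4299*(-52) = 223548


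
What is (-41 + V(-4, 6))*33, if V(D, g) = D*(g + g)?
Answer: -2937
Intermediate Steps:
V(D, g) = 2*D*g (V(D, g) = D*(2*g) = 2*D*g)
(-41 + V(-4, 6))*33 = (-41 + 2*(-4)*6)*33 = (-41 - 48)*33 = -89*33 = -2937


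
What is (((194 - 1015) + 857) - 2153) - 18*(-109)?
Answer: -155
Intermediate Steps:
(((194 - 1015) + 857) - 2153) - 18*(-109) = ((-821 + 857) - 2153) + 1962 = (36 - 2153) + 1962 = -2117 + 1962 = -155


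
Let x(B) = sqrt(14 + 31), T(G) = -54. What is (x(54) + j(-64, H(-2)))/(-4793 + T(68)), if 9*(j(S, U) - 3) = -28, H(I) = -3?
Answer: 1/43623 - 3*sqrt(5)/4847 ≈ -0.0013611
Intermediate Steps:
j(S, U) = -1/9 (j(S, U) = 3 + (1/9)*(-28) = 3 - 28/9 = -1/9)
x(B) = 3*sqrt(5) (x(B) = sqrt(45) = 3*sqrt(5))
(x(54) + j(-64, H(-2)))/(-4793 + T(68)) = (3*sqrt(5) - 1/9)/(-4793 - 54) = (-1/9 + 3*sqrt(5))/(-4847) = (-1/9 + 3*sqrt(5))*(-1/4847) = 1/43623 - 3*sqrt(5)/4847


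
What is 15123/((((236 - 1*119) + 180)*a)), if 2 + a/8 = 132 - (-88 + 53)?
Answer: 5041/130680 ≈ 0.038575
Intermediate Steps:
a = 1320 (a = -16 + 8*(132 - (-88 + 53)) = -16 + 8*(132 - 1*(-35)) = -16 + 8*(132 + 35) = -16 + 8*167 = -16 + 1336 = 1320)
15123/((((236 - 1*119) + 180)*a)) = 15123/((((236 - 1*119) + 180)*1320)) = 15123/((((236 - 119) + 180)*1320)) = 15123/(((117 + 180)*1320)) = 15123/((297*1320)) = 15123/392040 = 15123*(1/392040) = 5041/130680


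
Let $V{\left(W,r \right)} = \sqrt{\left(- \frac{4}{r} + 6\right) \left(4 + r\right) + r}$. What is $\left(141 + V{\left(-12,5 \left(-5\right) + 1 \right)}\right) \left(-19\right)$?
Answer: $-2679 - \frac{19 i \sqrt{1326}}{3} \approx -2679.0 - 230.62 i$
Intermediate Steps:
$V{\left(W,r \right)} = \sqrt{r + \left(4 + r\right) \left(6 - \frac{4}{r}\right)}$ ($V{\left(W,r \right)} = \sqrt{\left(6 - \frac{4}{r}\right) \left(4 + r\right) + r} = \sqrt{\left(4 + r\right) \left(6 - \frac{4}{r}\right) + r} = \sqrt{r + \left(4 + r\right) \left(6 - \frac{4}{r}\right)}$)
$\left(141 + V{\left(-12,5 \left(-5\right) + 1 \right)}\right) \left(-19\right) = \left(141 + \sqrt{20 - \frac{16}{5 \left(-5\right) + 1} + 7 \left(5 \left(-5\right) + 1\right)}\right) \left(-19\right) = \left(141 + \sqrt{20 - \frac{16}{-25 + 1} + 7 \left(-25 + 1\right)}\right) \left(-19\right) = \left(141 + \sqrt{20 - \frac{16}{-24} + 7 \left(-24\right)}\right) \left(-19\right) = \left(141 + \sqrt{20 - - \frac{2}{3} - 168}\right) \left(-19\right) = \left(141 + \sqrt{20 + \frac{2}{3} - 168}\right) \left(-19\right) = \left(141 + \sqrt{- \frac{442}{3}}\right) \left(-19\right) = \left(141 + \frac{i \sqrt{1326}}{3}\right) \left(-19\right) = -2679 - \frac{19 i \sqrt{1326}}{3}$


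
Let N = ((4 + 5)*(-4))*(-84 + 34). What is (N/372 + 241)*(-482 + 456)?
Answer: -198146/31 ≈ -6391.8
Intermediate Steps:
N = 1800 (N = (9*(-4))*(-50) = -36*(-50) = 1800)
(N/372 + 241)*(-482 + 456) = (1800/372 + 241)*(-482 + 456) = (1800*(1/372) + 241)*(-26) = (150/31 + 241)*(-26) = (7621/31)*(-26) = -198146/31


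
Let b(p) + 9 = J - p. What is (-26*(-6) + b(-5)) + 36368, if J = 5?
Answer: 36525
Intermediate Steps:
b(p) = -4 - p (b(p) = -9 + (5 - p) = -4 - p)
(-26*(-6) + b(-5)) + 36368 = (-26*(-6) + (-4 - 1*(-5))) + 36368 = (156 + (-4 + 5)) + 36368 = (156 + 1) + 36368 = 157 + 36368 = 36525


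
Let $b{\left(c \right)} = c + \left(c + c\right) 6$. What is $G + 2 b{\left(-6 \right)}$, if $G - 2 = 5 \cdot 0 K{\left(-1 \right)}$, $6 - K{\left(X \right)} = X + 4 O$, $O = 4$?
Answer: $-154$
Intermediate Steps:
$K{\left(X \right)} = -10 - X$ ($K{\left(X \right)} = 6 - \left(X + 4 \cdot 4\right) = 6 - \left(X + 16\right) = 6 - \left(16 + X\right) = -10 - X$)
$b{\left(c \right)} = 13 c$ ($b{\left(c \right)} = c + 2 c 6 = c + 12 c = 13 c$)
$G = 2$ ($G = 2 + 5 \cdot 0 \left(-10 - -1\right) = 2 + 0 \left(-10 + 1\right) = 2 + 0 \left(-9\right) = 2 + 0 = 2$)
$G + 2 b{\left(-6 \right)} = 2 + 2 \cdot 13 \left(-6\right) = 2 + 2 \left(-78\right) = 2 - 156 = -154$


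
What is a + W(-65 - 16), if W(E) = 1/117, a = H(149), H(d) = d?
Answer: 17434/117 ≈ 149.01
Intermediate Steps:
a = 149
W(E) = 1/117
a + W(-65 - 16) = 149 + 1/117 = 17434/117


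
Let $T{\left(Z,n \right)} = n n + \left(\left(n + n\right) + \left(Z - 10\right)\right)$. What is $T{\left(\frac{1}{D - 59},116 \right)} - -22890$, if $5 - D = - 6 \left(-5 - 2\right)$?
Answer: $\frac{3510527}{96} \approx 36568.0$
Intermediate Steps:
$D = -37$ ($D = 5 - - 6 \left(-5 - 2\right) = 5 - \left(-6\right) \left(-7\right) = 5 - 42 = -37$)
$T{\left(Z,n \right)} = -10 + Z + n^{2} + 2 n$ ($T{\left(Z,n \right)} = n^{2} + \left(2 n + \left(Z - 10\right)\right) = n^{2} + \left(2 n + \left(-10 + Z\right)\right) = n^{2} + \left(-10 + Z + 2 n\right) = -10 + Z + n^{2} + 2 n$)
$T{\left(\frac{1}{D - 59},116 \right)} - -22890 = \left(-10 + \frac{1}{-37 - 59} + 116^{2} + 2 \cdot 116\right) - -22890 = \left(-10 + \frac{1}{-96} + 13456 + 232\right) + 22890 = \left(-10 - \frac{1}{96} + 13456 + 232\right) + 22890 = \frac{1313087}{96} + 22890 = \frac{3510527}{96}$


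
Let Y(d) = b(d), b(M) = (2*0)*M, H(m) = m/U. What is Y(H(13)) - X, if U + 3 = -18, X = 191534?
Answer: -191534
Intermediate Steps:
U = -21 (U = -3 - 18 = -21)
H(m) = -m/21 (H(m) = m/(-21) = m*(-1/21) = -m/21)
b(M) = 0 (b(M) = 0*M = 0)
Y(d) = 0
Y(H(13)) - X = 0 - 1*191534 = 0 - 191534 = -191534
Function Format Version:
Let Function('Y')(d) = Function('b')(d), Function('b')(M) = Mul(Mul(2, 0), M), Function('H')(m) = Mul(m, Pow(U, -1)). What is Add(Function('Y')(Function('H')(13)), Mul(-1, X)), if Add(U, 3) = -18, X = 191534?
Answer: -191534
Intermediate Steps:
U = -21 (U = Add(-3, -18) = -21)
Function('H')(m) = Mul(Rational(-1, 21), m) (Function('H')(m) = Mul(m, Pow(-21, -1)) = Mul(m, Rational(-1, 21)) = Mul(Rational(-1, 21), m))
Function('b')(M) = 0 (Function('b')(M) = Mul(0, M) = 0)
Function('Y')(d) = 0
Add(Function('Y')(Function('H')(13)), Mul(-1, X)) = Add(0, Mul(-1, 191534)) = Add(0, -191534) = -191534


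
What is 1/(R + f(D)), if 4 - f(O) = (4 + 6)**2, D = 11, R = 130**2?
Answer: 1/16804 ≈ 5.9510e-5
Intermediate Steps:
R = 16900
f(O) = -96 (f(O) = 4 - (4 + 6)**2 = 4 - 1*10**2 = 4 - 1*100 = 4 - 100 = -96)
1/(R + f(D)) = 1/(16900 - 96) = 1/16804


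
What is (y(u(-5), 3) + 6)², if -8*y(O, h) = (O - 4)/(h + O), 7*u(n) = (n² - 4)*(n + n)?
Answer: 398161/11664 ≈ 34.136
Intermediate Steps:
u(n) = 2*n*(-4 + n²)/7 (u(n) = ((n² - 4)*(n + n))/7 = ((-4 + n²)*(2*n))/7 = (2*n*(-4 + n²))/7 = 2*n*(-4 + n²)/7)
y(O, h) = -(-4 + O)/(8*(O + h)) (y(O, h) = -(O - 4)/(8*(h + O)) = -(-4 + O)/(8*(O + h)))
(y(u(-5), 3) + 6)² = ((4 - 2*(-5)*(-4 + (-5)²)/7)/(8*((2/7)*(-5)*(-4 + (-5)²) + 3)) + 6)² = ((4 - 2*(-5)*(-4 + 25)/7)/(8*((2/7)*(-5)*(-4 + 25) + 3)) + 6)² = ((4 - 2*(-5)*21/7)/(8*((2/7)*(-5)*21 + 3)) + 6)² = ((4 - 1*(-30))/(8*(-30 + 3)) + 6)² = ((⅛)*(4 + 30)/(-27) + 6)² = ((⅛)*(-1/27)*34 + 6)² = (-17/108 + 6)² = (631/108)² = 398161/11664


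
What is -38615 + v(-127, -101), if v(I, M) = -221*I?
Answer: -10548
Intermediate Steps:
-38615 + v(-127, -101) = -38615 - 221*(-127) = -38615 + 28067 = -10548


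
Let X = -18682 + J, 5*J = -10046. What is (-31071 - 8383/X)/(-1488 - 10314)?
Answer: 3214439461/1220987712 ≈ 2.6327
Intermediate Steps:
J = -10046/5 (J = (⅕)*(-10046) = -10046/5 ≈ -2009.2)
X = -103456/5 (X = -18682 - 10046/5 = -103456/5 ≈ -20691.)
(-31071 - 8383/X)/(-1488 - 10314) = (-31071 - 8383/(-103456/5))/(-1488 - 10314) = (-31071 - 8383*(-5/103456))/(-11802) = (-31071 + 41915/103456)*(-1/11802) = -3214439461/103456*(-1/11802) = 3214439461/1220987712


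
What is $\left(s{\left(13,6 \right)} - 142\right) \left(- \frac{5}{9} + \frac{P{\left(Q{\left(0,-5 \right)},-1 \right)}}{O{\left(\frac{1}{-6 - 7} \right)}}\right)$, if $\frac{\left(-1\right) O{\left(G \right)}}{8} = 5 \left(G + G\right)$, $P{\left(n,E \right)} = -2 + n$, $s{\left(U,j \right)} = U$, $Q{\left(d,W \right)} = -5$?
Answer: $\frac{52417}{240} \approx 218.4$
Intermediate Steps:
$O{\left(G \right)} = - 80 G$ ($O{\left(G \right)} = - 8 \cdot 5 \left(G + G\right) = - 8 \cdot 5 \cdot 2 G = - 8 \cdot 10 G = - 80 G$)
$\left(s{\left(13,6 \right)} - 142\right) \left(- \frac{5}{9} + \frac{P{\left(Q{\left(0,-5 \right)},-1 \right)}}{O{\left(\frac{1}{-6 - 7} \right)}}\right) = \left(13 - 142\right) \left(- \frac{5}{9} + \frac{-2 - 5}{\left(-80\right) \frac{1}{-6 - 7}}\right) = - 129 \left(\left(-5\right) \frac{1}{9} - \frac{7}{\left(-80\right) \frac{1}{-13}}\right) = - 129 \left(- \frac{5}{9} - \frac{7}{\left(-80\right) \left(- \frac{1}{13}\right)}\right) = - 129 \left(- \frac{5}{9} - \frac{7}{\frac{80}{13}}\right) = - 129 \left(- \frac{5}{9} - \frac{91}{80}\right) = \left(-129\right) \left(- \frac{1219}{720}\right) = \frac{52417}{240}$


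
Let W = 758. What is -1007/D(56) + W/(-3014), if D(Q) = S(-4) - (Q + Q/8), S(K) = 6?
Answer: 78734/4521 ≈ 17.415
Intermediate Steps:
D(Q) = 6 - 9*Q/8 (D(Q) = 6 - (Q + Q/8) = 6 - 9*Q/8)
-1007/D(56) + W/(-3014) = -1007/(6 - 9/8*56) + 758/(-3014) = -1007/(6 - 63) + 758*(-1/3014) = -1007/(-57) - 379/1507 = -1007*(-1/57) - 379/1507 = 53/3 - 379/1507 = 78734/4521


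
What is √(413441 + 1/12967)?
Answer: 2*√17379311718054/12967 ≈ 642.99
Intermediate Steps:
√(413441 + 1/12967) = √(5361089448/12967) = 2*√17379311718054/12967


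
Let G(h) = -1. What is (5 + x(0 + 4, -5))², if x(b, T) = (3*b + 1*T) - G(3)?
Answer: 169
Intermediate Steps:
x(b, T) = 1 + T + 3*b (x(b, T) = (3*b + 1*T) - 1*(-1) = (3*b + T) + 1 = (T + 3*b) + 1 = 1 + T + 3*b)
(5 + x(0 + 4, -5))² = (5 + (1 - 5 + 3*(0 + 4)))² = (5 + (1 - 5 + 3*4))² = (5 + (1 - 5 + 12))² = (5 + 8)² = 13² = 169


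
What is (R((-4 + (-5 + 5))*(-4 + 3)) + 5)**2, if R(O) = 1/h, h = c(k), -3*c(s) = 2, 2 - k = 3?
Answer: 49/4 ≈ 12.250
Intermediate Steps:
k = -1 (k = 2 - 1*3 = 2 - 3 = -1)
c(s) = -2/3 (c(s) = -1/3*2 = -2/3)
h = -2/3 ≈ -0.66667
R(O) = -3/2 (R(O) = 1/(-2/3) = -3/2)
(R((-4 + (-5 + 5))*(-4 + 3)) + 5)**2 = (-3/2 + 5)**2 = (7/2)**2 = 49/4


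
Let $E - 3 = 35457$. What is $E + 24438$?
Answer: $59898$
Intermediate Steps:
$E = 35460$ ($E = 3 + 35457 = 35460$)
$E + 24438 = 35460 + 24438 = 59898$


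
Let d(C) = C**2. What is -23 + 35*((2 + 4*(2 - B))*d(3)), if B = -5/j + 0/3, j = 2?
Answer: 6277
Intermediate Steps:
B = -5/2 (B = -5/2 + 0/3 = -5*1/2 + 0*(1/3) = -5/2 + 0 = -5/2 ≈ -2.5000)
-23 + 35*((2 + 4*(2 - B))*d(3)) = -23 + 35*((2 + 4*(2 - 1*(-5/2)))*3**2) = -23 + 35*((2 + 4*(2 + 5/2))*9) = -23 + 35*((2 + 4*(9/2))*9) = -23 + 35*((2 + 18)*9) = -23 + 35*(20*9) = -23 + 35*180 = -23 + 6300 = 6277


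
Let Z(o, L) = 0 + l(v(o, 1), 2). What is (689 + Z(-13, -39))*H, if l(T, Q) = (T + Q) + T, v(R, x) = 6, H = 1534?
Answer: 1078402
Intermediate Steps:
l(T, Q) = Q + 2*T (l(T, Q) = (Q + T) + T = Q + 2*T)
Z(o, L) = 14 (Z(o, L) = 0 + (2 + 2*6) = 0 + (2 + 12) = 0 + 14 = 14)
(689 + Z(-13, -39))*H = (689 + 14)*1534 = 703*1534 = 1078402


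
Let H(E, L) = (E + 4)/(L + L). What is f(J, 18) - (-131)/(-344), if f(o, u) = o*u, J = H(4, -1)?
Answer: -24899/344 ≈ -72.381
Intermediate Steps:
H(E, L) = (4 + E)/(2*L) (H(E, L) = (4 + E)/((2*L)) = (4 + E)*(1/(2*L)) = (4 + E)/(2*L))
J = -4 (J = (½)*(4 + 4)/(-1) = (½)*(-1)*8 = -4)
f(J, 18) - (-131)/(-344) = -4*18 - (-131)/(-344) = -72 - (-131)*(-1)/344 = -72 - 1*131/344 = -72 - 131/344 = -24899/344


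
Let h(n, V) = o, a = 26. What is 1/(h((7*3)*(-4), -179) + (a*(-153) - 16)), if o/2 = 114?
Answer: -1/3766 ≈ -0.00026553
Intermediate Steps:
o = 228 (o = 2*114 = 228)
h(n, V) = 228
1/(h((7*3)*(-4), -179) + (a*(-153) - 16)) = 1/(228 + (26*(-153) - 16)) = 1/(228 + (-3978 - 16)) = 1/(228 - 3994) = 1/(-3766) = -1/3766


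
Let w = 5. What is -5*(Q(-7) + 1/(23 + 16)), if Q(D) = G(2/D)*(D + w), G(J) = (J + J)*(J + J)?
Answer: 5995/1911 ≈ 3.1371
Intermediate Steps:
G(J) = 4*J² (G(J) = (2*J)*(2*J) = 4*J²)
Q(D) = 16*(5 + D)/D² (Q(D) = (4*(2/D)²)*(D + 5) = (4*(4/D²))*(5 + D) = (16/D²)*(5 + D) = 16*(5 + D)/D²)
-5*(Q(-7) + 1/(23 + 16)) = -5*(16*(5 - 7)/(-7)² + 1/(23 + 16)) = -5*(16*(1/49)*(-2) + 1/39) = -5*(-32/49 + 1/39) = -5*(-1199/1911) = 5995/1911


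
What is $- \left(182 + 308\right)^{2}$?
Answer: $-240100$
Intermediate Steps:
$- \left(182 + 308\right)^{2} = - 490^{2} = \left(-1\right) 240100 = -240100$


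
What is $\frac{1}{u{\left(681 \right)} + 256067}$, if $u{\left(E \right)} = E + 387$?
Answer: $\frac{1}{257135} \approx 3.889 \cdot 10^{-6}$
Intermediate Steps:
$u{\left(E \right)} = 387 + E$
$\frac{1}{u{\left(681 \right)} + 256067} = \frac{1}{\left(387 + 681\right) + 256067} = \frac{1}{1068 + 256067} = \frac{1}{257135}$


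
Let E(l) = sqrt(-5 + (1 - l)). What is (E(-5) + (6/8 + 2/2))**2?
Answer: 121/16 ≈ 7.5625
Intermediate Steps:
E(l) = sqrt(-4 - l)
(E(-5) + (6/8 + 2/2))**2 = (sqrt(-4 - 1*(-5)) + (6/8 + 2/2))**2 = (sqrt(-4 + 5) + (6*(1/8) + 2*(1/2)))**2 = (sqrt(1) + (3/4 + 1))**2 = (1 + 7/4)**2 = (11/4)**2 = 121/16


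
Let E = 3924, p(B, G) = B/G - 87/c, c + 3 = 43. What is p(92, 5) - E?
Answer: -156311/40 ≈ -3907.8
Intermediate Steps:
c = 40 (c = -3 + 43 = 40)
p(B, G) = -87/40 + B/G (p(B, G) = B/G - 87/40 = -87/40 + B/G)
p(92, 5) - E = (-87/40 + 92/5) - 1*3924 = (-87/40 + 92*(⅕)) - 3924 = (-87/40 + 92/5) - 3924 = 649/40 - 3924 = -156311/40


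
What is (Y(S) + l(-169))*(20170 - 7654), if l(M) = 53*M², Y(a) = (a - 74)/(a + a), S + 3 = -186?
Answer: 170513018426/9 ≈ 1.8946e+10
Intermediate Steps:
S = -189 (S = -3 - 186 = -189)
Y(a) = (-74 + a)/(2*a) (Y(a) = (-74 + a)/((2*a)) = (-74 + a)*(1/(2*a)) = (-74 + a)/(2*a))
(Y(S) + l(-169))*(20170 - 7654) = ((½)*(-74 - 189)/(-189) + 53*(-169)²)*(20170 - 7654) = ((½)*(-1/189)*(-263) + 53*28561)*12516 = (263/378 + 1513733)*12516 = (572191337/378)*12516 = 170513018426/9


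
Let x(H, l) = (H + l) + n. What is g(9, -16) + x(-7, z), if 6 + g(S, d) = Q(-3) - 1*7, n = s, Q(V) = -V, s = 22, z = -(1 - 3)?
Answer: 7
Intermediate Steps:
z = 2 (z = -1*(-2) = 2)
n = 22
x(H, l) = 22 + H + l (x(H, l) = (H + l) + 22 = 22 + H + l)
g(S, d) = -10 (g(S, d) = -6 + (-1*(-3) - 1*7) = -6 + (3 - 7) = -6 - 4 = -10)
g(9, -16) + x(-7, z) = -10 + (22 - 7 + 2) = -10 + 17 = 7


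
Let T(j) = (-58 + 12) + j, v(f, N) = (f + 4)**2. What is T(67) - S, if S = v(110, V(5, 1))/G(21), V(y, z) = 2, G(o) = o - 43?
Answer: 6729/11 ≈ 611.73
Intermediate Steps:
G(o) = -43 + o
v(f, N) = (4 + f)**2
S = -6498/11 (S = (4 + 110)**2/(-43 + 21) = 114**2/(-22) = 12996*(-1/22) = -6498/11 ≈ -590.73)
T(j) = -46 + j
T(67) - S = (-46 + 67) - 1*(-6498/11) = 21 + 6498/11 = 6729/11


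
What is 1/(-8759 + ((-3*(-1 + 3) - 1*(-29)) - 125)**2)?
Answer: 1/1645 ≈ 0.00060790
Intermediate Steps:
1/(-8759 + ((-3*(-1 + 3) - 1*(-29)) - 125)**2) = 1/(-8759 + ((-3*2 + 29) - 125)**2) = 1/(-8759 + ((-6 + 29) - 125)**2) = 1/(-8759 + (23 - 125)**2) = 1/(-8759 + (-102)**2) = 1/(-8759 + 10404) = 1/1645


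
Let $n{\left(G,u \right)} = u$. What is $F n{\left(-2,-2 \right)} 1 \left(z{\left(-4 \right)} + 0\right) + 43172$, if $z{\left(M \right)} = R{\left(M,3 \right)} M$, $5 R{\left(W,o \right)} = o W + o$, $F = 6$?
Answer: $\frac{215428}{5} \approx 43086.0$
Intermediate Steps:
$R{\left(W,o \right)} = \frac{o}{5} + \frac{W o}{5}$ ($R{\left(W,o \right)} = \frac{o W + o}{5} = \frac{W o + o}{5} = \frac{o + W o}{5} = \frac{o}{5} + \frac{W o}{5}$)
$z{\left(M \right)} = M \left(\frac{3}{5} + \frac{3 M}{5}\right)$ ($z{\left(M \right)} = \frac{1}{5} \cdot 3 \left(1 + M\right) M = \left(\frac{3}{5} + \frac{3 M}{5}\right) M = M \left(\frac{3}{5} + \frac{3 M}{5}\right)$)
$F n{\left(-2,-2 \right)} 1 \left(z{\left(-4 \right)} + 0\right) + 43172 = 6 \left(-2\right) 1 \left(\frac{3}{5} \left(-4\right) \left(1 - 4\right) + 0\right) + 43172 = \left(-12\right) 1 \left(\frac{3}{5} \left(-4\right) \left(-3\right) + 0\right) + 43172 = - 12 \left(\frac{36}{5} + 0\right) + 43172 = \left(-12\right) \frac{36}{5} + 43172 = - \frac{432}{5} + 43172 = \frac{215428}{5}$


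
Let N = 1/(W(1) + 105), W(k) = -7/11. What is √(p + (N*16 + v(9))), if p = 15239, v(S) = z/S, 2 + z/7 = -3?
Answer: 4*√705888841/861 ≈ 123.43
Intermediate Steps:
z = -35 (z = -14 + 7*(-3) = -14 - 21 = -35)
W(k) = -7/11 (W(k) = -7*1/11 = -7/11)
N = 11/1148 (N = 1/(-7/11 + 105) = 1/(1148/11) = 11/1148 ≈ 0.0095819)
v(S) = -35/S
√(p + (N*16 + v(9))) = √(15239 + ((11/1148)*16 - 35/9)) = √(15239 + (44/287 - 35*⅑)) = √(15239 + (44/287 - 35/9)) = √(15239 - 9649/2583) = √(39352688/2583) = 4*√705888841/861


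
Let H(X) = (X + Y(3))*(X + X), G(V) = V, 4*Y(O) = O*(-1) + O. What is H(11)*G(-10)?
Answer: -2420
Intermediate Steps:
Y(O) = 0 (Y(O) = (O*(-1) + O)/4 = (-O + O)/4 = (¼)*0 = 0)
H(X) = 2*X² (H(X) = (X + 0)*(X + X) = X*(2*X) = 2*X²)
H(11)*G(-10) = (2*11²)*(-10) = (2*121)*(-10) = 242*(-10) = -2420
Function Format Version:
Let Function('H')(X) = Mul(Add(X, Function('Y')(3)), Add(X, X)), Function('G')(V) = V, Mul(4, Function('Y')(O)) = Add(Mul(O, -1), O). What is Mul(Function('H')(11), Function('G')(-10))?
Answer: -2420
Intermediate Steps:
Function('Y')(O) = 0 (Function('Y')(O) = Mul(Rational(1, 4), Add(Mul(O, -1), O)) = Mul(Rational(1, 4), Add(Mul(-1, O), O)) = Mul(Rational(1, 4), 0) = 0)
Function('H')(X) = Mul(2, Pow(X, 2)) (Function('H')(X) = Mul(Add(X, 0), Add(X, X)) = Mul(X, Mul(2, X)) = Mul(2, Pow(X, 2)))
Mul(Function('H')(11), Function('G')(-10)) = Mul(Mul(2, Pow(11, 2)), -10) = Mul(Mul(2, 121), -10) = Mul(242, -10) = -2420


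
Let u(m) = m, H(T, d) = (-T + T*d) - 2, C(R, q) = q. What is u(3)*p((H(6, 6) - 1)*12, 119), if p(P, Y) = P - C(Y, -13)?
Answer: 1011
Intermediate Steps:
H(T, d) = -2 - T + T*d
p(P, Y) = 13 + P (p(P, Y) = P - 1*(-13) = P + 13 = 13 + P)
u(3)*p((H(6, 6) - 1)*12, 119) = 3*(13 + ((-2 - 1*6 + 6*6) - 1)*12) = 3*(13 + ((-2 - 6 + 36) - 1)*12) = 3*(13 + (28 - 1)*12) = 3*(13 + 27*12) = 3*(13 + 324) = 3*337 = 1011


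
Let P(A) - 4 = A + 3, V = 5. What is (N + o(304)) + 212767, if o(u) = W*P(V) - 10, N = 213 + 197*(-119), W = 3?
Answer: 189563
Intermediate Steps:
P(A) = 7 + A (P(A) = 4 + (A + 3) = 4 + (3 + A) = 7 + A)
N = -23230 (N = 213 - 23443 = -23230)
o(u) = 26 (o(u) = 3*(7 + 5) - 10 = 3*12 - 10 = 36 - 10 = 26)
(N + o(304)) + 212767 = (-23230 + 26) + 212767 = -23204 + 212767 = 189563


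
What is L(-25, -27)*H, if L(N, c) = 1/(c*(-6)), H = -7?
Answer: -7/162 ≈ -0.043210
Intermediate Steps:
L(N, c) = -1/(6*c) (L(N, c) = 1/(-6*c) = -1/(6*c))
L(-25, -27)*H = -⅙/(-27)*(-7) = -⅙*(-1/27)*(-7) = (1/162)*(-7) = -7/162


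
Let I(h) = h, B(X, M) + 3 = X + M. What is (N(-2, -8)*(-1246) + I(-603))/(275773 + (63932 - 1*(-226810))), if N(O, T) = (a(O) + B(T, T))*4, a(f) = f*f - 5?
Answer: 99077/566515 ≈ 0.17489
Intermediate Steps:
B(X, M) = -3 + M + X (B(X, M) = -3 + (X + M) = -3 + (M + X) = -3 + M + X)
a(f) = -5 + f**2 (a(f) = f**2 - 5 = -5 + f**2)
N(O, T) = -32 + 4*O**2 + 8*T (N(O, T) = ((-5 + O**2) + (-3 + T + T))*4 = ((-5 + O**2) + (-3 + 2*T))*4 = (-8 + O**2 + 2*T)*4 = -32 + 4*O**2 + 8*T)
(N(-2, -8)*(-1246) + I(-603))/(275773 + (63932 - 1*(-226810))) = ((-32 + 4*(-2)**2 + 8*(-8))*(-1246) - 603)/(275773 + (63932 - 1*(-226810))) = ((-32 + 4*4 - 64)*(-1246) - 603)/(275773 + (63932 + 226810)) = ((-32 + 16 - 64)*(-1246) - 603)/(275773 + 290742) = (-80*(-1246) - 603)/566515 = (99680 - 603)*(1/566515) = 99077*(1/566515) = 99077/566515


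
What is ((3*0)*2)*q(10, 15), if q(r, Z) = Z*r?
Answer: 0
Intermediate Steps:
((3*0)*2)*q(10, 15) = ((3*0)*2)*(15*10) = (0*2)*150 = 0*150 = 0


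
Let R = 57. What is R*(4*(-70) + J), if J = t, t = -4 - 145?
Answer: -24453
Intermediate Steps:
t = -149
J = -149
R*(4*(-70) + J) = 57*(4*(-70) - 149) = 57*(-280 - 149) = 57*(-429) = -24453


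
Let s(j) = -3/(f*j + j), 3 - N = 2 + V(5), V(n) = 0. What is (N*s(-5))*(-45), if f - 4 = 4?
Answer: -3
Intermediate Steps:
f = 8 (f = 4 + 4 = 8)
N = 1 (N = 3 - (2 + 0) = 3 - 1*2 = 3 - 2 = 1)
s(j) = -1/(3*j) (s(j) = -3/(8*j + j) = -3*1/(9*j) = -1/(3*j))
(N*s(-5))*(-45) = (1*(-⅓/(-5)))*(-45) = (1*(-⅓*(-⅕)))*(-45) = (1*(1/15))*(-45) = (1/15)*(-45) = -3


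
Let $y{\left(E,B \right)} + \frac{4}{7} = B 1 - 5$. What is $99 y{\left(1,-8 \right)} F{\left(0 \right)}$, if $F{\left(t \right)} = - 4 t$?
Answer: $0$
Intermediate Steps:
$y{\left(E,B \right)} = - \frac{39}{7} + B$ ($y{\left(E,B \right)} = - \frac{4}{7} + \left(B 1 - 5\right) = - \frac{4}{7} + \left(B - 5\right) = - \frac{4}{7} + \left(-5 + B\right) = - \frac{39}{7} + B$)
$99 y{\left(1,-8 \right)} F{\left(0 \right)} = 99 \left(- \frac{39}{7} - 8\right) \left(\left(-4\right) 0\right) = 99 \left(- \frac{95}{7}\right) 0 = \left(- \frac{9405}{7}\right) 0 = 0$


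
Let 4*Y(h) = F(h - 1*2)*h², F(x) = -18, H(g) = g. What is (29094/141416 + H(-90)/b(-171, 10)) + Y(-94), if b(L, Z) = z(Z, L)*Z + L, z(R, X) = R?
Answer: -199608499659/5020268 ≈ -39761.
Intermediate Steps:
b(L, Z) = L + Z² (b(L, Z) = Z*Z + L = Z² + L = L + Z²)
Y(h) = -9*h²/2 (Y(h) = (-18*h²)/4 = -9*h²/2)
(29094/141416 + H(-90)/b(-171, 10)) + Y(-94) = (29094/141416 - 90/(-171 + 10²)) - 9/2*(-94)² = (29094*(1/141416) - 90/(-171 + 100)) - 9/2*8836 = (14547/70708 - 90/(-71)) - 39762 = (14547/70708 - 90*(-1/71)) - 39762 = (14547/70708 + 90/71) - 39762 = 7396557/5020268 - 39762 = -199608499659/5020268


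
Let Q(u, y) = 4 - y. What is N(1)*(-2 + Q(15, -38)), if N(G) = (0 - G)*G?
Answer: -40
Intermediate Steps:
N(G) = -G² (N(G) = (-G)*G = -G²)
N(1)*(-2 + Q(15, -38)) = (-1*1²)*(-2 + (4 - 1*(-38))) = (-1*1)*(-2 + (4 + 38)) = -(-2 + 42) = -1*40 = -40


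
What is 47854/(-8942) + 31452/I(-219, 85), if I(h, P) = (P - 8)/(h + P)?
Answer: -18845175907/344267 ≈ -54740.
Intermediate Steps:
I(h, P) = (-8 + P)/(P + h)
47854/(-8942) + 31452/I(-219, 85) = 47854/(-8942) + 31452/(((-8 + 85)/(85 - 219))) = 47854*(-1/8942) + 31452/((77/(-134))) = -23927/4471 + 31452/((-1/134*77)) = -23927/4471 + 31452/(-77/134) = -23927/4471 + 31452*(-134/77) = -23927/4471 - 4214568/77 = -18845175907/344267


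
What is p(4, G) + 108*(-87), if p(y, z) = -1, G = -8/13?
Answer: -9397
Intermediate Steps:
G = -8/13 (G = -8*1/13 = -8/13 ≈ -0.61539)
p(4, G) + 108*(-87) = -1 + 108*(-87) = -1 - 9396 = -9397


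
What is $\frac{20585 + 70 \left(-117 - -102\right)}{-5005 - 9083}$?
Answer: $- \frac{19535}{14088} \approx -1.3866$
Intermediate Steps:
$\frac{20585 + 70 \left(-117 - -102\right)}{-5005 - 9083} = \frac{20585 + 70 \left(-117 + 102\right)}{-14088} = \left(20585 + 70 \left(-15\right)\right) \left(- \frac{1}{14088}\right) = \left(20585 - 1050\right) \left(- \frac{1}{14088}\right) = 19535 \left(- \frac{1}{14088}\right) = - \frac{19535}{14088}$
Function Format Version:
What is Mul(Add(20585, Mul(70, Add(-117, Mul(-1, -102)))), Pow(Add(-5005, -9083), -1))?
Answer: Rational(-19535, 14088) ≈ -1.3866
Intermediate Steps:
Mul(Add(20585, Mul(70, Add(-117, Mul(-1, -102)))), Pow(Add(-5005, -9083), -1)) = Mul(Add(20585, Mul(70, Add(-117, 102))), Pow(-14088, -1)) = Mul(Add(20585, Mul(70, -15)), Rational(-1, 14088)) = Mul(Add(20585, -1050), Rational(-1, 14088)) = Mul(19535, Rational(-1, 14088)) = Rational(-19535, 14088)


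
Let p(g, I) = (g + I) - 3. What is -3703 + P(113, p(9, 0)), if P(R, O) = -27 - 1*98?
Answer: -3828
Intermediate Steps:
p(g, I) = -3 + I + g (p(g, I) = (I + g) - 3 = -3 + I + g)
P(R, O) = -125 (P(R, O) = -27 - 98 = -125)
-3703 + P(113, p(9, 0)) = -3703 - 125 = -3828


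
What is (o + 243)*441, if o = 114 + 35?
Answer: 172872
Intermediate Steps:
o = 149
(o + 243)*441 = (149 + 243)*441 = 392*441 = 172872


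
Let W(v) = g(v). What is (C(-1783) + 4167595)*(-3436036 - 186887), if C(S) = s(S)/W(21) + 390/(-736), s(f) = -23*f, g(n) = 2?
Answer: -5583722911310583/368 ≈ -1.5173e+13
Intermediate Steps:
W(v) = 2
C(S) = -195/368 - 23*S/2 (C(S) = -23*S/2 + 390/(-736) = -23*S*(1/2) + 390*(-1/736) = -23*S/2 - 195/368 = -195/368 - 23*S/2)
(C(-1783) + 4167595)*(-3436036 - 186887) = ((-195/368 - 23/2*(-1783)) + 4167595)*(-3436036 - 186887) = ((-195/368 + 41009/2) + 4167595)*(-3622923) = (7545461/368 + 4167595)*(-3622923) = (1541220421/368)*(-3622923) = -5583722911310583/368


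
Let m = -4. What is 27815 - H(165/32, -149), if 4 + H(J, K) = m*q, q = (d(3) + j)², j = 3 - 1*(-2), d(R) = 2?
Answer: 28015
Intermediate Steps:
j = 5 (j = 3 + 2 = 5)
q = 49 (q = (2 + 5)² = 7² = 49)
H(J, K) = -200 (H(J, K) = -4 - 4*49 = -4 - 196 = -200)
27815 - H(165/32, -149) = 27815 - 1*(-200) = 27815 + 200 = 28015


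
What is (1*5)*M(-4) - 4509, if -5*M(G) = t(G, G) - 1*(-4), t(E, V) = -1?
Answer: -4512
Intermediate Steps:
M(G) = -⅗ (M(G) = -(-1 - 1*(-4))/5 = -(-1 + 4)/5 = -⅕*3 = -⅗)
(1*5)*M(-4) - 4509 = (1*5)*(-⅗) - 4509 = 5*(-⅗) - 4509 = -3 - 4509 = -4512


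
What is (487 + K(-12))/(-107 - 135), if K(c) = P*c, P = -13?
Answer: -643/242 ≈ -2.6570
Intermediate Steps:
K(c) = -13*c
(487 + K(-12))/(-107 - 135) = (487 - 13*(-12))/(-107 - 135) = (487 + 156)/(-242) = 643*(-1/242) = -643/242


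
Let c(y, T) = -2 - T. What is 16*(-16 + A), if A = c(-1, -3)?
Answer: -240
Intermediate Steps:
A = 1 (A = -2 - 1*(-3) = -2 + 3 = 1)
16*(-16 + A) = 16*(-16 + 1) = 16*(-15) = -240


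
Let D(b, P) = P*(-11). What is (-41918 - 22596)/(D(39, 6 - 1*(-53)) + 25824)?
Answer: -64514/25175 ≈ -2.5626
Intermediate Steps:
D(b, P) = -11*P
(-41918 - 22596)/(D(39, 6 - 1*(-53)) + 25824) = (-41918 - 22596)/(-11*(6 - 1*(-53)) + 25824) = -64514/(-11*(6 + 53) + 25824) = -64514/(-11*59 + 25824) = -64514/(-649 + 25824) = -64514/25175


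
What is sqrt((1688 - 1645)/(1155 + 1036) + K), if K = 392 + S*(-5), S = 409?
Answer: 4*I*sqrt(495943805)/2191 ≈ 40.657*I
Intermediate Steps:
K = -1653 (K = 392 + 409*(-5) = 392 - 2045 = -1653)
sqrt((1688 - 1645)/(1155 + 1036) + K) = sqrt((1688 - 1645)/(1155 + 1036) - 1653) = sqrt(43/2191 - 1653) = sqrt(-3621680/2191) = 4*I*sqrt(495943805)/2191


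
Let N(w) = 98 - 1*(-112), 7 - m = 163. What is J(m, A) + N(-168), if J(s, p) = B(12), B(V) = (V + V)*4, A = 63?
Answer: 306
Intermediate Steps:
m = -156 (m = 7 - 1*163 = 7 - 163 = -156)
B(V) = 8*V (B(V) = (2*V)*4 = 8*V)
J(s, p) = 96 (J(s, p) = 8*12 = 96)
N(w) = 210 (N(w) = 98 + 112 = 210)
J(m, A) + N(-168) = 96 + 210 = 306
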